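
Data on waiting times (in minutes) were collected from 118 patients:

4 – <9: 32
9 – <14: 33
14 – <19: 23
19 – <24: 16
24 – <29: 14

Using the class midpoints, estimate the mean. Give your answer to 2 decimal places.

14.25

Midpoints: 6.5, 11.5, 16.5, 21.5, 26.5
Σfm = 32×6.5 + 33×11.5 + 23×16.5 + 16×21.5 + 14×26.5 = 1682
n = Σf = 118
Mean = 1682 / 118 = 14.2542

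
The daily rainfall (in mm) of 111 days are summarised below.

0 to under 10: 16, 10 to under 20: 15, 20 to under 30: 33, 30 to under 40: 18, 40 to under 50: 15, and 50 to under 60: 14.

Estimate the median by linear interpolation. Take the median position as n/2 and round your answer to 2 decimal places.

Cumulative frequencies: 16, 31, 64, 82, 97, 111
n = 111; position = n/2 = 55.5.
This falls in the class 20 to under 30: L = 20, F = 31, f = 33, h = 10.
Median ≈ 20 + ((55.5 − 31) / 33) × 10 = 27.4242

27.42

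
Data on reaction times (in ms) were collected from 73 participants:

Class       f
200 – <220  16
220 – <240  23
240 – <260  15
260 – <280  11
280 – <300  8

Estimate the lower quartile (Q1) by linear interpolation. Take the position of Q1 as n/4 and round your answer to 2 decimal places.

221.96

Cumulative frequencies: 16, 39, 54, 65, 73
n = 73; position = n/4 = 18.25.
This falls in the class 220 – <240: L = 220, F = 16, f = 23, h = 20.
Lower quartile ≈ 220 + ((18.25 − 16) / 23) × 20 = 221.9565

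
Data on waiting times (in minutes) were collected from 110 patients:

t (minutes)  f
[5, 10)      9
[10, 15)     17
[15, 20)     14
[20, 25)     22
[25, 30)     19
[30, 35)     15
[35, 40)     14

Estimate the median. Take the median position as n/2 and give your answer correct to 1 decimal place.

23.4

Cumulative frequencies: 9, 26, 40, 62, 81, 96, 110
n = 110; position = n/2 = 55.
This falls in the class [20, 25): L = 20, F = 40, f = 22, h = 5.
Median ≈ 20 + ((55 − 40) / 22) × 5 = 23.4091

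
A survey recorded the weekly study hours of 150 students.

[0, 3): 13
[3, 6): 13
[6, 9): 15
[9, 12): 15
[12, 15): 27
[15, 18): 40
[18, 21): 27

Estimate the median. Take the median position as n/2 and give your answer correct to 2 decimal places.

Cumulative frequencies: 13, 26, 41, 56, 83, 123, 150
n = 150; position = n/2 = 75.
This falls in the class [12, 15): L = 12, F = 56, f = 27, h = 3.
Median ≈ 12 + ((75 − 56) / 27) × 3 = 14.1111

14.11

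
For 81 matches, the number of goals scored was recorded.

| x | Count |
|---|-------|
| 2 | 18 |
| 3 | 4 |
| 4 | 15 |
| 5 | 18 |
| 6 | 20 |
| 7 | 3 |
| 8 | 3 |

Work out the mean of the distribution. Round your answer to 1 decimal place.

Values: 2, 3, 4, 5, 6, 7, 8
Σfx = 18×2 + 4×3 + 15×4 + 18×5 + 20×6 + 3×7 + 3×8 = 363
n = Σf = 81
Mean = 363 / 81 = 4.4815

4.5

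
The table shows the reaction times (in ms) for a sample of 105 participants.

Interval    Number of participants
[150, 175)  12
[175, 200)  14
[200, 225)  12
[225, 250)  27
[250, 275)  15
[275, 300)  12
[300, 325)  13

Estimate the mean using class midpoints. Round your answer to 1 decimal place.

Midpoints: 162.5, 187.5, 212.5, 237.5, 262.5, 287.5, 312.5
Σfm = 12×162.5 + 14×187.5 + 12×212.5 + 27×237.5 + 15×262.5 + 12×287.5 + 13×312.5 = 24987.5
n = Σf = 105
Mean = 24987.5 / 105 = 237.9762

238.0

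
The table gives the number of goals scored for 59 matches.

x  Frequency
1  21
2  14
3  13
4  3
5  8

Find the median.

Cumulative frequencies: 21, 35, 48, 51, 59
n = 59, so the median is the value in position (n+1)/2 = 30.
Position 30 falls at value 2.

2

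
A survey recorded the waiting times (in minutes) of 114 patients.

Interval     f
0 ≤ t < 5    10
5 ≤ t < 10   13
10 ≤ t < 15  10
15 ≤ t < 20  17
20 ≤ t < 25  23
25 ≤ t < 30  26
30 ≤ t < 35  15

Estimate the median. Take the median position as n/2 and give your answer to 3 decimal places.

Cumulative frequencies: 10, 23, 33, 50, 73, 99, 114
n = 114; position = n/2 = 57.
This falls in the class 20 ≤ t < 25: L = 20, F = 50, f = 23, h = 5.
Median ≈ 20 + ((57 − 50) / 23) × 5 = 21.5217

21.522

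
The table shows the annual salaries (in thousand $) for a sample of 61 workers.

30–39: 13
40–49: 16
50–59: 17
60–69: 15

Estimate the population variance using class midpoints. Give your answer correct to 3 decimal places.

116.474

Midpoints: 34.5, 44.5, 54.5, 64.5
n = 61, Σfm = 3054.5, mean = 50.0738
Σfm² = 160055.25
Σf(m − x̄)² = Σfm² − (Σfm)²/n = 160055.25 − 3054.5²/61 = 7104.9180
Population variance = 7104.9180 / 61 = 116.4741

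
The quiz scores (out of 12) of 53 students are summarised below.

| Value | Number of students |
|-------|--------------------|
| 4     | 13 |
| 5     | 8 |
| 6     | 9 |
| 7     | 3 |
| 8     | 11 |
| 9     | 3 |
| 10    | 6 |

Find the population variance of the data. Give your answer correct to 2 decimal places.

4.13

Values: 4, 5, 6, 7, 8, 9, 10
n = 53, Σfx = 342, mean = 6.4528
Σfx² = 2426
Σf(x − x̄)² = Σfx² − (Σfx)²/n = 2426 − 342²/53 = 219.1321
Population variance = 219.1321 / 53 = 4.1346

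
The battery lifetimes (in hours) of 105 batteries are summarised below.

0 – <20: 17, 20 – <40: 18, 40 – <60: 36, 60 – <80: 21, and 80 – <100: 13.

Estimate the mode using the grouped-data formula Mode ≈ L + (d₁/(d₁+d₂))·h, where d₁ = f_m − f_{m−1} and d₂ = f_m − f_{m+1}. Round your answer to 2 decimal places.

50.91

Modal class: 40 – <60 (highest frequency 36).
d₁ = 36 − 18 = 18, d₂ = 36 − 21 = 15
Mode ≈ 40 + (18/(18+15)) × 20 = 40 + 10.9091 = 50.9091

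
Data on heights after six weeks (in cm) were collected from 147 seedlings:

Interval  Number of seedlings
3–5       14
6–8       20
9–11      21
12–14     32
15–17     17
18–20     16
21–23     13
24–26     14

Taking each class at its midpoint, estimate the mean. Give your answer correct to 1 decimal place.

Midpoints: 4, 7, 10, 13, 16, 19, 22, 25
Σfm = 14×4 + 20×7 + 21×10 + 32×13 + 17×16 + 16×19 + 13×22 + 14×25 = 2034
n = Σf = 147
Mean = 2034 / 147 = 13.8367

13.8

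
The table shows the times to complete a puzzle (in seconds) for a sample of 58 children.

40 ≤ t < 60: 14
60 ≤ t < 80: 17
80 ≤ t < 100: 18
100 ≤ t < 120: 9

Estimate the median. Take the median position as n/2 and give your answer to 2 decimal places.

Cumulative frequencies: 14, 31, 49, 58
n = 58; position = n/2 = 29.
This falls in the class 60 ≤ t < 80: L = 60, F = 14, f = 17, h = 20.
Median ≈ 60 + ((29 − 14) / 17) × 20 = 77.6471

77.65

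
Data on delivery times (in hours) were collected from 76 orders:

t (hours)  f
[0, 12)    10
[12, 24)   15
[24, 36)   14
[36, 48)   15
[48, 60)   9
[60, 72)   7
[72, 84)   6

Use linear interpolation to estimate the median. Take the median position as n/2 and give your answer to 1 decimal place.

Cumulative frequencies: 10, 25, 39, 54, 63, 70, 76
n = 76; position = n/2 = 38.
This falls in the class [24, 36): L = 24, F = 25, f = 14, h = 12.
Median ≈ 24 + ((38 − 25) / 14) × 12 = 35.1429

35.1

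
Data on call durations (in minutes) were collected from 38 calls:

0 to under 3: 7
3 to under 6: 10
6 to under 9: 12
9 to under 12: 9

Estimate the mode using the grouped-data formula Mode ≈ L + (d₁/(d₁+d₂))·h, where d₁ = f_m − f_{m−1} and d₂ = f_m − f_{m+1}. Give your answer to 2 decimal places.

Modal class: 6 to under 9 (highest frequency 12).
d₁ = 12 − 10 = 2, d₂ = 12 − 9 = 3
Mode ≈ 6 + (2/(2+3)) × 3 = 6 + 1.2000 = 7.2000

7.20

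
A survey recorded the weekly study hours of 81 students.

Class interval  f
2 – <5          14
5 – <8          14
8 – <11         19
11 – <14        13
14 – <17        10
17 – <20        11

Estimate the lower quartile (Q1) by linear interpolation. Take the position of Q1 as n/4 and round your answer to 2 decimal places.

6.34

Cumulative frequencies: 14, 28, 47, 60, 70, 81
n = 81; position = n/4 = 20.25.
This falls in the class 5 – <8: L = 5, F = 14, f = 14, h = 3.
Lower quartile ≈ 5 + ((20.25 − 14) / 14) × 3 = 6.3393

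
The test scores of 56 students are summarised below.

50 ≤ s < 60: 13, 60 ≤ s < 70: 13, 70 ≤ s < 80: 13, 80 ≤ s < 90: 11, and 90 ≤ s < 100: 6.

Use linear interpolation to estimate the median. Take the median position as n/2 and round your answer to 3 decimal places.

71.538

Cumulative frequencies: 13, 26, 39, 50, 56
n = 56; position = n/2 = 28.
This falls in the class 70 ≤ s < 80: L = 70, F = 26, f = 13, h = 10.
Median ≈ 70 + ((28 − 26) / 13) × 10 = 71.5385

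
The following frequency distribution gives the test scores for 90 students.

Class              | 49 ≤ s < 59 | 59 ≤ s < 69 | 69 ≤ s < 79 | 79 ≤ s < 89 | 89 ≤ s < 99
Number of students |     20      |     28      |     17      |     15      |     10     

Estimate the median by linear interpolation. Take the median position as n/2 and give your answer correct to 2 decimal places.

67.93

Cumulative frequencies: 20, 48, 65, 80, 90
n = 90; position = n/2 = 45.
This falls in the class 59 ≤ s < 69: L = 59, F = 20, f = 28, h = 10.
Median ≈ 59 + ((45 − 20) / 28) × 10 = 67.9286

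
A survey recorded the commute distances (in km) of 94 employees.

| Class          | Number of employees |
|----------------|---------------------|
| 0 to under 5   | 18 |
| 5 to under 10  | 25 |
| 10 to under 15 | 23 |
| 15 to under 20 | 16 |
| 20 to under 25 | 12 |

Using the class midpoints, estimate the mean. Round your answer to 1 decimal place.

11.4

Midpoints: 2.5, 7.5, 12.5, 17.5, 22.5
Σfm = 18×2.5 + 25×7.5 + 23×12.5 + 16×17.5 + 12×22.5 = 1070
n = Σf = 94
Mean = 1070 / 94 = 11.3830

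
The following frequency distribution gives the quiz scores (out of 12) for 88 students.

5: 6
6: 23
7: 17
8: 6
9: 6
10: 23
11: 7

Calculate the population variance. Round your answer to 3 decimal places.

Values: 5, 6, 7, 8, 9, 10, 11
n = 88, Σfx = 696, mean = 7.9091
Σfx² = 5828
Σf(x − x̄)² = Σfx² − (Σfx)²/n = 5828 − 696²/88 = 323.2727
Population variance = 323.2727 / 88 = 3.6736

3.674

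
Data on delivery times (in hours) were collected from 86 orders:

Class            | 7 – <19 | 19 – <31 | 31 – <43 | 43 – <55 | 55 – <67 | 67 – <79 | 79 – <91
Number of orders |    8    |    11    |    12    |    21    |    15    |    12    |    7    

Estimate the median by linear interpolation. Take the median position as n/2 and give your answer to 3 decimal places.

Cumulative frequencies: 8, 19, 31, 52, 67, 79, 86
n = 86; position = n/2 = 43.
This falls in the class 43 – <55: L = 43, F = 31, f = 21, h = 12.
Median ≈ 43 + ((43 − 31) / 21) × 12 = 49.8571

49.857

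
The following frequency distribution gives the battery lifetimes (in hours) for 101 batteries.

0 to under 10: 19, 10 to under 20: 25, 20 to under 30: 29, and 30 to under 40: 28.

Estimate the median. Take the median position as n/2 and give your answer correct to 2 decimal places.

22.24

Cumulative frequencies: 19, 44, 73, 101
n = 101; position = n/2 = 50.5.
This falls in the class 20 to under 30: L = 20, F = 44, f = 29, h = 10.
Median ≈ 20 + ((50.5 − 44) / 29) × 10 = 22.2414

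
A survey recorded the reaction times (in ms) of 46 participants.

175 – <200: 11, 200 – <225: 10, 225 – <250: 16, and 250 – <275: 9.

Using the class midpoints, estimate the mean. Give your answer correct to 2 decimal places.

225.00

Midpoints: 187.5, 212.5, 237.5, 262.5
Σfm = 11×187.5 + 10×212.5 + 16×237.5 + 9×262.5 = 10350
n = Σf = 46
Mean = 10350 / 46 = 225.0000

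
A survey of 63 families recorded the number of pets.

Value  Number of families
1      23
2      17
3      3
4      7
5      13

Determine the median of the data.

Cumulative frequencies: 23, 40, 43, 50, 63
n = 63, so the median is the value in position (n+1)/2 = 32.
Position 32 falls at value 2.

2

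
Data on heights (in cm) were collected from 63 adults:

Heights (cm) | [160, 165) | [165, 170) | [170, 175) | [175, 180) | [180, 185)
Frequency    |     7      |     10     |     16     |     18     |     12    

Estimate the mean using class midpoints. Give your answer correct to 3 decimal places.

Midpoints: 162.5, 167.5, 172.5, 177.5, 182.5
Σfm = 7×162.5 + 10×167.5 + 16×172.5 + 18×177.5 + 12×182.5 = 10957.5
n = Σf = 63
Mean = 10957.5 / 63 = 173.9286

173.929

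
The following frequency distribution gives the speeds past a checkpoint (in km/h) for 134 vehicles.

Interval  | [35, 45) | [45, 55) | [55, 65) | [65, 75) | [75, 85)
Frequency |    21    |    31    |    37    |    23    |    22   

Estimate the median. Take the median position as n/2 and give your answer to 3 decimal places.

Cumulative frequencies: 21, 52, 89, 112, 134
n = 134; position = n/2 = 67.
This falls in the class [55, 65): L = 55, F = 52, f = 37, h = 10.
Median ≈ 55 + ((67 − 52) / 37) × 10 = 59.0541

59.054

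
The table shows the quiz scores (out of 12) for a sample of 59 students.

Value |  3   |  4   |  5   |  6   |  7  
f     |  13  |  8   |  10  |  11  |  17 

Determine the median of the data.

Cumulative frequencies: 13, 21, 31, 42, 59
n = 59, so the median is the value in position (n+1)/2 = 30.
Position 30 falls at value 5.

5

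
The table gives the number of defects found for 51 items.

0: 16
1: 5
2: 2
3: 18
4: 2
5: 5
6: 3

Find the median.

Cumulative frequencies: 16, 21, 23, 41, 43, 48, 51
n = 51, so the median is the value in position (n+1)/2 = 26.
Position 26 falls at value 3.

3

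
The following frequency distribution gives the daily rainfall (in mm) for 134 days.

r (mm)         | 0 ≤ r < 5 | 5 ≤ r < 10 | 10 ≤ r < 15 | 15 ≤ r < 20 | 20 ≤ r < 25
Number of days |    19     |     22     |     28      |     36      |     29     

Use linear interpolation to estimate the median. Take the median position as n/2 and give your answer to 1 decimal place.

14.6

Cumulative frequencies: 19, 41, 69, 105, 134
n = 134; position = n/2 = 67.
This falls in the class 10 ≤ r < 15: L = 10, F = 41, f = 28, h = 5.
Median ≈ 10 + ((67 − 41) / 28) × 5 = 14.6429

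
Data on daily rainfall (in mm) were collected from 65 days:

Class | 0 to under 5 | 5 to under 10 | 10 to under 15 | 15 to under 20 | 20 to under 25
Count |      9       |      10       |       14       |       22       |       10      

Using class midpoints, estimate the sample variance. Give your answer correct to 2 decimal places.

Midpoints: 2.5, 7.5, 12.5, 17.5, 22.5
n = 65, Σfm = 882.5, mean = 13.5769
Σfm² = 14606.25
Σf(m − x̄)² = Σfm² − (Σfm)²/n = 14606.25 − 882.5²/65 = 2624.6154
Sample variance = 2624.6154 / 64 = 41.0096

41.01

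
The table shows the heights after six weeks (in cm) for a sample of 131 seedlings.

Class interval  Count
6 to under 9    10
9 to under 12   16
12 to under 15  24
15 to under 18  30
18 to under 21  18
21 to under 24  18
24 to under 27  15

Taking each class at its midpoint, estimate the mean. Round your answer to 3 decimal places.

Midpoints: 7.5, 10.5, 13.5, 16.5, 19.5, 22.5, 25.5
Σfm = 10×7.5 + 16×10.5 + 24×13.5 + 30×16.5 + 18×19.5 + 18×22.5 + 15×25.5 = 2200.5
n = Σf = 131
Mean = 2200.5 / 131 = 16.7977

16.798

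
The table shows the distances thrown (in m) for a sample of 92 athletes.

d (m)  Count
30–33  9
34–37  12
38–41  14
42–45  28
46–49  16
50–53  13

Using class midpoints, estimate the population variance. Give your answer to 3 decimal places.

Midpoints: 31.5, 35.5, 39.5, 43.5, 47.5, 51.5
n = 92, Σfm = 3910, mean = 42.5000
Σfm² = 169459
Σf(m − x̄)² = Σfm² − (Σfm)²/n = 169459 − 3910²/92 = 3284.0000
Population variance = 3284.0000 / 92 = 35.6957

35.696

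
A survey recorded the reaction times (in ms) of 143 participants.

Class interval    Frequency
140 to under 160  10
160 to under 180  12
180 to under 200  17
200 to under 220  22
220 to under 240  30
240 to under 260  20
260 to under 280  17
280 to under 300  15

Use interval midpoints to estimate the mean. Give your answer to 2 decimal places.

225.38

Midpoints: 150, 170, 190, 210, 230, 250, 270, 290
Σfm = 10×150 + 12×170 + 17×190 + 22×210 + 30×230 + 20×250 + 17×270 + 15×290 = 32230
n = Σf = 143
Mean = 32230 / 143 = 225.3846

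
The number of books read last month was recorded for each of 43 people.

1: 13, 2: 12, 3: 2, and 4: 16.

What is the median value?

Cumulative frequencies: 13, 25, 27, 43
n = 43, so the median is the value in position (n+1)/2 = 22.
Position 22 falls at value 2.

2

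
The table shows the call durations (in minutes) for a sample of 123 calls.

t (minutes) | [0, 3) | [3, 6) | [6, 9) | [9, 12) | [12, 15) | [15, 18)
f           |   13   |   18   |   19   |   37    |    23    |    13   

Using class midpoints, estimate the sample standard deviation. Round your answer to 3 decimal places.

Midpoints: 1.5, 4.5, 7.5, 10.5, 13.5, 16.5
n = 123, Σfm = 1156.5, mean = 9.4024
Σfm² = 13272.75
Σf(m − x̄)² = Σfm² − (Σfm)²/n = 13272.75 − 1156.5²/123 = 2398.8293
Sample variance = 2398.8293 / 122 = 19.6625
Standard deviation = √19.6625 = 4.4342

4.434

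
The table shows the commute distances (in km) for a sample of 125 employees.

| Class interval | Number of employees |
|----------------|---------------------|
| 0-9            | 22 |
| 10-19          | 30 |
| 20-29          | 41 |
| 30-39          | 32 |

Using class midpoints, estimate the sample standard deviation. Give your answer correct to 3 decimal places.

10.468

Midpoints: 4.5, 14.5, 24.5, 34.5
n = 125, Σfm = 2642.5, mean = 21.1400
Σfm² = 69451.25
Σf(m − x̄)² = Σfm² − (Σfm)²/n = 69451.25 − 2642.5²/125 = 13588.8000
Sample variance = 13588.8000 / 124 = 109.5871
Standard deviation = √109.5871 = 10.4684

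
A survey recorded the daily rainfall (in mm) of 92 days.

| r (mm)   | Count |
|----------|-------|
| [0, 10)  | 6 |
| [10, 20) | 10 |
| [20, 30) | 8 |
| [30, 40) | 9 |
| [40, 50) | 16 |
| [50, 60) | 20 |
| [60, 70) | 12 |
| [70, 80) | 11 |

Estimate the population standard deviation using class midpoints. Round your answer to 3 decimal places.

20.693

Midpoints: 5, 15, 25, 35, 45, 55, 65, 75
n = 92, Σfm = 4120, mean = 44.7826
Σfm² = 223900
Σf(m − x̄)² = Σfm² − (Σfm)²/n = 223900 − 4120²/92 = 39395.6522
Population variance = 39395.6522 / 92 = 428.2136
Standard deviation = √428.2136 = 20.6933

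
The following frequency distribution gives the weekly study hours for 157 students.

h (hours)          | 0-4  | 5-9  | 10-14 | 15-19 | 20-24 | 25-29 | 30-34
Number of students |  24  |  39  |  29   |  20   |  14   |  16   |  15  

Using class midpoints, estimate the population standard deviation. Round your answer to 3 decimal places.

Midpoints: 2, 7, 12, 17, 22, 27, 32
n = 157, Σfm = 2229, mean = 14.1975
Σfm² = 45763
Σf(m − x̄)² = Σfm² − (Σfm)²/n = 45763 − 2229²/157 = 14116.8790
Population variance = 14116.8790 / 157 = 89.9164
Standard deviation = √89.9164 = 9.4824

9.482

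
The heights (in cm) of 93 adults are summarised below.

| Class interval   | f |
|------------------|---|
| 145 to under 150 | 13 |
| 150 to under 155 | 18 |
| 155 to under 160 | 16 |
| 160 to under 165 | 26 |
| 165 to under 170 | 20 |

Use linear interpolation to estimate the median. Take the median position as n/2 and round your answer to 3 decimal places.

159.844

Cumulative frequencies: 13, 31, 47, 73, 93
n = 93; position = n/2 = 46.5.
This falls in the class 155 to under 160: L = 155, F = 31, f = 16, h = 5.
Median ≈ 155 + ((46.5 − 31) / 16) × 5 = 159.8438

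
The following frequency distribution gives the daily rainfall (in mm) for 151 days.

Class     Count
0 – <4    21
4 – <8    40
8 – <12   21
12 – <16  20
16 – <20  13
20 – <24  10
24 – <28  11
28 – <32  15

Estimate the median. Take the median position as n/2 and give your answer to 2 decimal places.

Cumulative frequencies: 21, 61, 82, 102, 115, 125, 136, 151
n = 151; position = n/2 = 75.5.
This falls in the class 8 – <12: L = 8, F = 61, f = 21, h = 4.
Median ≈ 8 + ((75.5 − 61) / 21) × 4 = 10.7619

10.76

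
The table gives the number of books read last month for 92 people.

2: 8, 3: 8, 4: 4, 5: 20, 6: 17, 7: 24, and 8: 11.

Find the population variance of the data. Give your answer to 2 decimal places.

3.13

Values: 2, 3, 4, 5, 6, 7, 8
n = 92, Σfx = 514, mean = 5.5870
Σfx² = 3160
Σf(x − x̄)² = Σfx² − (Σfx)²/n = 3160 − 514²/92 = 288.3043
Population variance = 288.3043 / 92 = 3.1337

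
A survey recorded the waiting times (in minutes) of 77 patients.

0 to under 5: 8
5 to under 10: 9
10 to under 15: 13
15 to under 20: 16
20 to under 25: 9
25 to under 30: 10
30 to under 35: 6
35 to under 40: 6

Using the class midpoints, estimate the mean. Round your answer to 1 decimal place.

Midpoints: 2.5, 7.5, 12.5, 17.5, 22.5, 27.5, 32.5, 37.5
Σfm = 8×2.5 + 9×7.5 + 13×12.5 + 16×17.5 + 9×22.5 + 10×27.5 + 6×32.5 + 6×37.5 = 1427.5
n = Σf = 77
Mean = 1427.5 / 77 = 18.5390

18.5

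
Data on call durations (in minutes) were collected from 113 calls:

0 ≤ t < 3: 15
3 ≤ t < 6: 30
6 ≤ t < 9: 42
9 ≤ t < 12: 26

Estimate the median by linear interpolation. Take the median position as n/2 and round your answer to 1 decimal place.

Cumulative frequencies: 15, 45, 87, 113
n = 113; position = n/2 = 56.5.
This falls in the class 6 ≤ t < 9: L = 6, F = 45, f = 42, h = 3.
Median ≈ 6 + ((56.5 − 45) / 42) × 3 = 6.8214

6.8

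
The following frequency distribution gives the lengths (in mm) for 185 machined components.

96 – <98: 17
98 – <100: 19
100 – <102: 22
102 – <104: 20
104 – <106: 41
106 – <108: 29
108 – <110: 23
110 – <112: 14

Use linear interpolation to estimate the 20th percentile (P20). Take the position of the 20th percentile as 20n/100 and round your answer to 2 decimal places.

Cumulative frequencies: 17, 36, 58, 78, 119, 148, 171, 185
n = 185; position = 20n/100 = 37.
This falls in the class 100 – <102: L = 100, F = 36, f = 22, h = 2.
20th percentile ≈ 100 + ((37 − 36) / 22) × 2 = 100.0909

100.09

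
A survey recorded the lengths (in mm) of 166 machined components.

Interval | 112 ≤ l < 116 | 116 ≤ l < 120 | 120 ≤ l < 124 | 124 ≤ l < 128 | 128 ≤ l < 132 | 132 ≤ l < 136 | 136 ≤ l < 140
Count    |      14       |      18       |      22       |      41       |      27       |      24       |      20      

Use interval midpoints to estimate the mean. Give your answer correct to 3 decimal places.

Midpoints: 114, 118, 122, 126, 130, 134, 138
Σfm = 14×114 + 18×118 + 22×122 + 41×126 + 27×130 + 24×134 + 20×138 = 21056
n = Σf = 166
Mean = 21056 / 166 = 126.8434

126.843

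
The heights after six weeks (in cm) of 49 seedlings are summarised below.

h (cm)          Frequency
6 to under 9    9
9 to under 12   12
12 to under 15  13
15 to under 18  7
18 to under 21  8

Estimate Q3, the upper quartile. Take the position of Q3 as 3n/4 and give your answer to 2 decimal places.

Cumulative frequencies: 9, 21, 34, 41, 49
n = 49; position = 3n/4 = 36.75.
This falls in the class 15 to under 18: L = 15, F = 34, f = 7, h = 3.
Upper quartile ≈ 15 + ((36.75 − 34) / 7) × 3 = 16.1786

16.18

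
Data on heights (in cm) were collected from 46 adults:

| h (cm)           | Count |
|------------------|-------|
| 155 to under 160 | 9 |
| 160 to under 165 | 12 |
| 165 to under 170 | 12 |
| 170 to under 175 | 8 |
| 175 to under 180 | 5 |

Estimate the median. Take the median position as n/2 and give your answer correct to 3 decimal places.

165.833

Cumulative frequencies: 9, 21, 33, 41, 46
n = 46; position = n/2 = 23.
This falls in the class 165 to under 170: L = 165, F = 21, f = 12, h = 5.
Median ≈ 165 + ((23 − 21) / 12) × 5 = 165.8333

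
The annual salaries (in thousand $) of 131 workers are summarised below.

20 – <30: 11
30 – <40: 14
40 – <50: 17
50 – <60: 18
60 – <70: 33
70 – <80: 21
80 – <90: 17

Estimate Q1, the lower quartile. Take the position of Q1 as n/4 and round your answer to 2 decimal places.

44.56

Cumulative frequencies: 11, 25, 42, 60, 93, 114, 131
n = 131; position = n/4 = 32.75.
This falls in the class 40 – <50: L = 40, F = 25, f = 17, h = 10.
Lower quartile ≈ 40 + ((32.75 − 25) / 17) × 10 = 44.5588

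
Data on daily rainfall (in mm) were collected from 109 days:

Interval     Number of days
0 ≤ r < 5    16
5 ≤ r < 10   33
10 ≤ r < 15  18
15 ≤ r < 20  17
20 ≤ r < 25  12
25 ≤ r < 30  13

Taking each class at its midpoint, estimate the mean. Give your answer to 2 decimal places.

13.19

Midpoints: 2.5, 7.5, 12.5, 17.5, 22.5, 27.5
Σfm = 16×2.5 + 33×7.5 + 18×12.5 + 17×17.5 + 12×22.5 + 13×27.5 = 1437.5
n = Σf = 109
Mean = 1437.5 / 109 = 13.1881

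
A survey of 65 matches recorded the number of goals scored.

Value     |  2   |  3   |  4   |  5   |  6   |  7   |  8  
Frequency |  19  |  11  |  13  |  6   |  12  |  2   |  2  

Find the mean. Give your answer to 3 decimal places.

Values: 2, 3, 4, 5, 6, 7, 8
Σfx = 19×2 + 11×3 + 13×4 + 6×5 + 12×6 + 2×7 + 2×8 = 255
n = Σf = 65
Mean = 255 / 65 = 3.9231

3.923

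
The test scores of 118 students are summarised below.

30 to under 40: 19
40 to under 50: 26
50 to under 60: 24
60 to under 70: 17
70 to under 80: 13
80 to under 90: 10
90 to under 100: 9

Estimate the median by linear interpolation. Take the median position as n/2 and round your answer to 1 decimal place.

55.8

Cumulative frequencies: 19, 45, 69, 86, 99, 109, 118
n = 118; position = n/2 = 59.
This falls in the class 50 to under 60: L = 50, F = 45, f = 24, h = 10.
Median ≈ 50 + ((59 − 45) / 24) × 10 = 55.8333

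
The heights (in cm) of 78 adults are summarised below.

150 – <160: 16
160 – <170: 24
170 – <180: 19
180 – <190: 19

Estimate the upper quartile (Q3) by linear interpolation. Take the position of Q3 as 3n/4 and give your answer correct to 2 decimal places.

Cumulative frequencies: 16, 40, 59, 78
n = 78; position = 3n/4 = 58.5.
This falls in the class 170 – <180: L = 170, F = 40, f = 19, h = 10.
Upper quartile ≈ 170 + ((58.5 − 40) / 19) × 10 = 179.7368

179.74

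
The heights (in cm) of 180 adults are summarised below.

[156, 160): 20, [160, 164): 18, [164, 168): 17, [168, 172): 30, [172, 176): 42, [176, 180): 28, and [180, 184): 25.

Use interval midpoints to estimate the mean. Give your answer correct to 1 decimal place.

Midpoints: 158, 162, 166, 170, 174, 178, 182
Σfm = 20×158 + 18×162 + 17×166 + 30×170 + 42×174 + 28×178 + 25×182 = 30840
n = Σf = 180
Mean = 30840 / 180 = 171.3333

171.3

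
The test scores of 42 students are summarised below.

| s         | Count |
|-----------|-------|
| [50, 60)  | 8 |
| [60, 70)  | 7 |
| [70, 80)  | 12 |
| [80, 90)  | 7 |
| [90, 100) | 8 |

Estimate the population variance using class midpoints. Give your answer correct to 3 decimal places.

185.714

Midpoints: 55, 65, 75, 85, 95
n = 42, Σfm = 3150, mean = 75.0000
Σfm² = 244050
Σf(m − x̄)² = Σfm² − (Σfm)²/n = 244050 − 3150²/42 = 7800.0000
Population variance = 7800.0000 / 42 = 185.7143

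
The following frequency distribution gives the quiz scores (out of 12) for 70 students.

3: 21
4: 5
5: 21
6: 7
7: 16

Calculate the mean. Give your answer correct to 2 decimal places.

4.89

Values: 3, 4, 5, 6, 7
Σfx = 21×3 + 5×4 + 21×5 + 7×6 + 16×7 = 342
n = Σf = 70
Mean = 342 / 70 = 4.8857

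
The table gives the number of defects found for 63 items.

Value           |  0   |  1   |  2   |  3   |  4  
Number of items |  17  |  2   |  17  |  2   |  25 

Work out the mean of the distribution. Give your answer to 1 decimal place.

Values: 0, 1, 2, 3, 4
Σfx = 17×0 + 2×1 + 17×2 + 2×3 + 25×4 = 142
n = Σf = 63
Mean = 142 / 63 = 2.2540

2.3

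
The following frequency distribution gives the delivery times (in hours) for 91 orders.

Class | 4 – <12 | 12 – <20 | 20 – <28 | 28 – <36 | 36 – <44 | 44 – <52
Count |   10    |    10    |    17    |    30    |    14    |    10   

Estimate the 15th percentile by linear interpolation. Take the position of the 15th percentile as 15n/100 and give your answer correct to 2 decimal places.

14.92

Cumulative frequencies: 10, 20, 37, 67, 81, 91
n = 91; position = 15n/100 = 13.65.
This falls in the class 12 – <20: L = 12, F = 10, f = 10, h = 8.
15th percentile ≈ 12 + ((13.65 − 10) / 10) × 8 = 14.9200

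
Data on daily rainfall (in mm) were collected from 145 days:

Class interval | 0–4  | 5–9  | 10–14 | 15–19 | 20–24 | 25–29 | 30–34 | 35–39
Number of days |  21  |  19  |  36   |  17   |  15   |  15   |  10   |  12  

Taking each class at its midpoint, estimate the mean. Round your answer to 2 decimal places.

Midpoints: 2, 7, 12, 17, 22, 27, 32, 37
Σfm = 21×2 + 19×7 + 36×12 + 17×17 + 15×22 + 15×27 + 10×32 + 12×37 = 2395
n = Σf = 145
Mean = 2395 / 145 = 16.5172

16.52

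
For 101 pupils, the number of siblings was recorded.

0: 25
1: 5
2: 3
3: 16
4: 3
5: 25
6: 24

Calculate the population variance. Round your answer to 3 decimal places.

Values: 0, 1, 2, 3, 4, 5, 6
n = 101, Σfx = 340, mean = 3.3663
Σfx² = 1698
Σf(x − x̄)² = Σfx² − (Σfx)²/n = 1698 − 340²/101 = 553.4455
Population variance = 553.4455 / 101 = 5.4797

5.480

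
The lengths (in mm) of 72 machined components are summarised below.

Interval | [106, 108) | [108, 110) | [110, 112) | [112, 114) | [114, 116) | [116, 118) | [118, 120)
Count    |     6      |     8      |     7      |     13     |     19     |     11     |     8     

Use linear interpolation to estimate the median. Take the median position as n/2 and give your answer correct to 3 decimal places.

114.211

Cumulative frequencies: 6, 14, 21, 34, 53, 64, 72
n = 72; position = n/2 = 36.
This falls in the class [114, 116): L = 114, F = 34, f = 19, h = 2.
Median ≈ 114 + ((36 − 34) / 19) × 2 = 114.2105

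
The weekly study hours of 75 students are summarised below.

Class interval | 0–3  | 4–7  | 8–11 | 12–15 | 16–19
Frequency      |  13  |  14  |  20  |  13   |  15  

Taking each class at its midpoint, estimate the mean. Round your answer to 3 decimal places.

Midpoints: 1.5, 5.5, 9.5, 13.5, 17.5
Σfm = 13×1.5 + 14×5.5 + 20×9.5 + 13×13.5 + 15×17.5 = 724.5
n = Σf = 75
Mean = 724.5 / 75 = 9.6600

9.660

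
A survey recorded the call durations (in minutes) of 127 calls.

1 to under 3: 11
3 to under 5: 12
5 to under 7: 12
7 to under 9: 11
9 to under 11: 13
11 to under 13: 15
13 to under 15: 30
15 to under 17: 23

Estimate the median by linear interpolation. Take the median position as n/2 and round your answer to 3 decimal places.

11.600

Cumulative frequencies: 11, 23, 35, 46, 59, 74, 104, 127
n = 127; position = n/2 = 63.5.
This falls in the class 11 to under 13: L = 11, F = 59, f = 15, h = 2.
Median ≈ 11 + ((63.5 − 59) / 15) × 2 = 11.6000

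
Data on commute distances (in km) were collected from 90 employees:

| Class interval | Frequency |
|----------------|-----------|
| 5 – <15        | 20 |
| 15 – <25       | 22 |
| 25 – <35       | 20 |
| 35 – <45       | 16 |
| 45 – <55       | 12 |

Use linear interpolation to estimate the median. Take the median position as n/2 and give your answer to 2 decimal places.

Cumulative frequencies: 20, 42, 62, 78, 90
n = 90; position = n/2 = 45.
This falls in the class 25 – <35: L = 25, F = 42, f = 20, h = 10.
Median ≈ 25 + ((45 − 42) / 20) × 10 = 26.5000

26.50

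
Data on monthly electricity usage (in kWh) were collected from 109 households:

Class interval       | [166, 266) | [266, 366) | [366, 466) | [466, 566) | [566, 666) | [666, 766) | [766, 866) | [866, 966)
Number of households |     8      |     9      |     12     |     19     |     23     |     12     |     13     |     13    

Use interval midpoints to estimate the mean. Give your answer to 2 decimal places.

593.06

Midpoints: 216, 316, 416, 516, 616, 716, 816, 916
Σfm = 8×216 + 9×316 + 12×416 + 19×516 + 23×616 + 12×716 + 13×816 + 13×916 = 64644
n = Σf = 109
Mean = 64644 / 109 = 593.0642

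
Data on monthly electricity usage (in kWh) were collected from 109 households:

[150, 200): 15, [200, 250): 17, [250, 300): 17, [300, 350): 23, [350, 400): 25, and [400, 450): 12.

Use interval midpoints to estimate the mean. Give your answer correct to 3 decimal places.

303.440

Midpoints: 175, 225, 275, 325, 375, 425
Σfm = 15×175 + 17×225 + 17×275 + 23×325 + 25×375 + 12×425 = 33075
n = Σf = 109
Mean = 33075 / 109 = 303.4404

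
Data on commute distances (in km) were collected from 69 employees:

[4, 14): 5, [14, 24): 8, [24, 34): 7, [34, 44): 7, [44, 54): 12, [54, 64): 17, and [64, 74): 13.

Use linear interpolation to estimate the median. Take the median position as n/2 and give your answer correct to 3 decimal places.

50.250

Cumulative frequencies: 5, 13, 20, 27, 39, 56, 69
n = 69; position = n/2 = 34.5.
This falls in the class [44, 54): L = 44, F = 27, f = 12, h = 10.
Median ≈ 44 + ((34.5 − 27) / 12) × 10 = 50.2500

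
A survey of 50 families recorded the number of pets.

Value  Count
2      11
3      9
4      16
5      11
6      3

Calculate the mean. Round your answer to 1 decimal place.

Values: 2, 3, 4, 5, 6
Σfx = 11×2 + 9×3 + 16×4 + 11×5 + 3×6 = 186
n = Σf = 50
Mean = 186 / 50 = 3.7200

3.7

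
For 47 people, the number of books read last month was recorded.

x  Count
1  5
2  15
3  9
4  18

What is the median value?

3

Cumulative frequencies: 5, 20, 29, 47
n = 47, so the median is the value in position (n+1)/2 = 24.
Position 24 falls at value 3.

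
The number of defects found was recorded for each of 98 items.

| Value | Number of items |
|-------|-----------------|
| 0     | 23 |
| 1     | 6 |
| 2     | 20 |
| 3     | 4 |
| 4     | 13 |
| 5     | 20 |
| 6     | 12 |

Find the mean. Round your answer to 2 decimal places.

2.88

Values: 0, 1, 2, 3, 4, 5, 6
Σfx = 23×0 + 6×1 + 20×2 + 4×3 + 13×4 + 20×5 + 12×6 = 282
n = Σf = 98
Mean = 282 / 98 = 2.8776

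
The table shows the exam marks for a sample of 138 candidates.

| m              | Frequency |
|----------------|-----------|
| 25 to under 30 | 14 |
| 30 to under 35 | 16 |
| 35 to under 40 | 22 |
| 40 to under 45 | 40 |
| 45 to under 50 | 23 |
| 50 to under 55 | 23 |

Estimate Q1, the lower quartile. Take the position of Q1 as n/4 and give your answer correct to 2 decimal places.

36.02

Cumulative frequencies: 14, 30, 52, 92, 115, 138
n = 138; position = n/4 = 34.5.
This falls in the class 35 to under 40: L = 35, F = 30, f = 22, h = 5.
Lower quartile ≈ 35 + ((34.5 − 30) / 22) × 5 = 36.0227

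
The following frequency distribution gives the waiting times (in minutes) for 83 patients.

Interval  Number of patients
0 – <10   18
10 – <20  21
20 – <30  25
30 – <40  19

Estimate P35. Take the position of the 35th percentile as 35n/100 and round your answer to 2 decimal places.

15.26

Cumulative frequencies: 18, 39, 64, 83
n = 83; position = 35n/100 = 29.05.
This falls in the class 10 – <20: L = 10, F = 18, f = 21, h = 10.
35th percentile ≈ 10 + ((29.05 − 18) / 21) × 10 = 15.2619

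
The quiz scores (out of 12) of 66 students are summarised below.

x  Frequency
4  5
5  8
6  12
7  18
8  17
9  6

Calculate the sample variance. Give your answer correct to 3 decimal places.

Values: 4, 5, 6, 7, 8, 9
n = 66, Σfx = 448, mean = 6.7879
Σfx² = 3168
Σf(x − x̄)² = Σfx² − (Σfx)²/n = 3168 − 448²/66 = 127.0303
Sample variance = 127.0303 / 65 = 1.9543

1.954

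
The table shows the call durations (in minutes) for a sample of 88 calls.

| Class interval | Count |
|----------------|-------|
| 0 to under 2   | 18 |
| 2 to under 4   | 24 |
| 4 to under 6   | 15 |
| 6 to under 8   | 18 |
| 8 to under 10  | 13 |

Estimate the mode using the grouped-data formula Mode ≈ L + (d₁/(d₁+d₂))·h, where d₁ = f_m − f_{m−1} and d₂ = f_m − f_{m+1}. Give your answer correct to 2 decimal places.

2.80

Modal class: 2 to under 4 (highest frequency 24).
d₁ = 24 − 18 = 6, d₂ = 24 − 15 = 9
Mode ≈ 2 + (6/(6+9)) × 2 = 2 + 0.8000 = 2.8000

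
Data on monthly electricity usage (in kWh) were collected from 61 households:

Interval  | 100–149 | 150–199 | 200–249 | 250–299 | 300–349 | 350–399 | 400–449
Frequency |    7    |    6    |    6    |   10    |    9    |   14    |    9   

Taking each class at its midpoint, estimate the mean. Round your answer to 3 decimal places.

Midpoints: 124.5, 174.5, 224.5, 274.5, 324.5, 374.5, 424.5
Σfm = 7×124.5 + 6×174.5 + 6×224.5 + 10×274.5 + 9×324.5 + 14×374.5 + 9×424.5 = 17994.5
n = Σf = 61
Mean = 17994.5 / 61 = 294.9918

294.992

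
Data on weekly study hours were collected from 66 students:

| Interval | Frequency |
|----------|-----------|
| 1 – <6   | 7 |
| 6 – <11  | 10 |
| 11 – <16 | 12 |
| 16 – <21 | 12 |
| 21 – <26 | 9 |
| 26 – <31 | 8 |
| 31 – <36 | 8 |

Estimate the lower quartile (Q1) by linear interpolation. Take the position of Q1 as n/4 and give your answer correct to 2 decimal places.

Cumulative frequencies: 7, 17, 29, 41, 50, 58, 66
n = 66; position = n/4 = 16.5.
This falls in the class 6 – <11: L = 6, F = 7, f = 10, h = 5.
Lower quartile ≈ 6 + ((16.5 − 7) / 10) × 5 = 10.7500

10.75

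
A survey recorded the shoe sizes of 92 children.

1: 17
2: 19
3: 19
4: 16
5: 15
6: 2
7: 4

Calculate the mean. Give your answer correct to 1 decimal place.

Values: 1, 2, 3, 4, 5, 6, 7
Σfx = 17×1 + 19×2 + 19×3 + 16×4 + 15×5 + 2×6 + 4×7 = 291
n = Σf = 92
Mean = 291 / 92 = 3.1630

3.2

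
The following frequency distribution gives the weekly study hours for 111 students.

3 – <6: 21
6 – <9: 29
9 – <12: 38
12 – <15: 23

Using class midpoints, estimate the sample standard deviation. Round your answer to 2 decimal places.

Midpoints: 4.5, 7.5, 10.5, 13.5
n = 111, Σfm = 1021.5, mean = 9.2027
Σfm² = 10437.75
Σf(m − x̄)² = Σfm² − (Σfm)²/n = 10437.75 − 1021.5²/111 = 1037.1892
Sample variance = 1037.1892 / 110 = 9.4290
Standard deviation = √9.4290 = 3.0707

3.07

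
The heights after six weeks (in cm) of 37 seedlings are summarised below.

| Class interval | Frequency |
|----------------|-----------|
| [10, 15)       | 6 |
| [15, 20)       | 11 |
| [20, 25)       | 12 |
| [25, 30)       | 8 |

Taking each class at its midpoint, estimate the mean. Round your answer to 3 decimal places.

20.473

Midpoints: 12.5, 17.5, 22.5, 27.5
Σfm = 6×12.5 + 11×17.5 + 12×22.5 + 8×27.5 = 757.5
n = Σf = 37
Mean = 757.5 / 37 = 20.4730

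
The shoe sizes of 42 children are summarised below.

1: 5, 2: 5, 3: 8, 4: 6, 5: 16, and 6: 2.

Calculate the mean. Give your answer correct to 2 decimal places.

Values: 1, 2, 3, 4, 5, 6
Σfx = 5×1 + 5×2 + 8×3 + 6×4 + 16×5 + 2×6 = 155
n = Σf = 42
Mean = 155 / 42 = 3.6905

3.69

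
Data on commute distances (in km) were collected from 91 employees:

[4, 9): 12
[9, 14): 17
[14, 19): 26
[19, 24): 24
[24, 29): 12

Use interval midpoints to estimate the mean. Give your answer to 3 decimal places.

Midpoints: 6.5, 11.5, 16.5, 21.5, 26.5
Σfm = 12×6.5 + 17×11.5 + 26×16.5 + 24×21.5 + 12×26.5 = 1536.5
n = Σf = 91
Mean = 1536.5 / 91 = 16.8846

16.885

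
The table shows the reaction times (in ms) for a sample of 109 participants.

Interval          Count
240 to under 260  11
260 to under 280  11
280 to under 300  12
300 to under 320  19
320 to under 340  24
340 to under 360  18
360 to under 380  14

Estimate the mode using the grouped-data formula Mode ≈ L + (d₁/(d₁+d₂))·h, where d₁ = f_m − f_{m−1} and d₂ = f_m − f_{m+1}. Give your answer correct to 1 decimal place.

329.1

Modal class: 320 to under 340 (highest frequency 24).
d₁ = 24 − 19 = 5, d₂ = 24 − 18 = 6
Mode ≈ 320 + (5/(5+6)) × 20 = 320 + 9.0909 = 329.0909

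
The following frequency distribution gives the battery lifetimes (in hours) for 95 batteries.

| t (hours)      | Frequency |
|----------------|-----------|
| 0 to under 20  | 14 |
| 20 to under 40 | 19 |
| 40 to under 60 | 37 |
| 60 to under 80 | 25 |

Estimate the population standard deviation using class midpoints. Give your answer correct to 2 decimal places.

Midpoints: 10, 30, 50, 70
n = 95, Σfm = 4310, mean = 45.3684
Σfm² = 233500
Σf(m − x̄)² = Σfm² − (Σfm)²/n = 233500 − 4310²/95 = 37962.1053
Population variance = 37962.1053 / 95 = 399.6011
Standard deviation = √399.6011 = 19.9900

19.99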